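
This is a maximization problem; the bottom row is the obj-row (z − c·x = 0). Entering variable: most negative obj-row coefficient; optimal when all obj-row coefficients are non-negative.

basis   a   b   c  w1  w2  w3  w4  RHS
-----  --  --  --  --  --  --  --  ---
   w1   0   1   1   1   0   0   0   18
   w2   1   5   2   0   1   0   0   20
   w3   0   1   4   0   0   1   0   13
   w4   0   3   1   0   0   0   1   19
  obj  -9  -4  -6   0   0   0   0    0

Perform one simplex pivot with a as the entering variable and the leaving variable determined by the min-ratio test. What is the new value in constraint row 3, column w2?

0

Ratio test on column a — row 1: entry 0 ≤ 0; row 2: 20/1 = 20; row 3: entry 0 ≤ 0; row 4: entry 0 ≤ 0. Minimum is 20 at row 2 (w2 leaves); pivot element 1.
Divide row 2 by 1; eliminate column a from the other rows.
Row 3 update in column w2: 0 − 0·1 = 0.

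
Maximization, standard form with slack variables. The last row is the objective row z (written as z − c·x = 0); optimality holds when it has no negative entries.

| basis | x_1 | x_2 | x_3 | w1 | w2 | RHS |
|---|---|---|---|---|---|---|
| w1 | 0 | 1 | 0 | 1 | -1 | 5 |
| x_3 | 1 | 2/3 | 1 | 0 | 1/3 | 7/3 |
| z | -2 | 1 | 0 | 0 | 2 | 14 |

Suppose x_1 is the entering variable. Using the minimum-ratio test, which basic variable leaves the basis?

x_3

Column x_1 entries and ratios — w1: 0 ≤ 0, skip; x_3: (7/3)/1 = 7/3.
Smallest ratio is 7/3 in the row of x_3, so x_3 leaves.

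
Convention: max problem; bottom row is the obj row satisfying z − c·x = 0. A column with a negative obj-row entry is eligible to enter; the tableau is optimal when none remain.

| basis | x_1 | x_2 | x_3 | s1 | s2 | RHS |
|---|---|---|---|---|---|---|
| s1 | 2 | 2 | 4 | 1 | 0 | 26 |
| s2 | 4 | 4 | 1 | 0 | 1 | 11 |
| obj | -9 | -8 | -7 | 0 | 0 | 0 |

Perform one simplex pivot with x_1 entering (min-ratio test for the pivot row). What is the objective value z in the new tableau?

99/4

Ratio test on column x_1 — row 1: 26/2 = 13; row 2: 11/4 = 11/4. Minimum is 11/4 at row 2 (s2 leaves); pivot element 4.
Pivot on row 2; the obj-row RHS becomes 0 − (-9)·(11/4) = 99/4.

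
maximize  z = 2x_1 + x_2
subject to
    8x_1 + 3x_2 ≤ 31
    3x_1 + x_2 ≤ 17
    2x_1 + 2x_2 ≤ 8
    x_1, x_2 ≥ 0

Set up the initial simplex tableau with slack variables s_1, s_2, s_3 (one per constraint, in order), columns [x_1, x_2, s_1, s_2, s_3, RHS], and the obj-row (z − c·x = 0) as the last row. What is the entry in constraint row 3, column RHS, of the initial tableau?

The RHS of constraint 3 is b_3 = 8.

8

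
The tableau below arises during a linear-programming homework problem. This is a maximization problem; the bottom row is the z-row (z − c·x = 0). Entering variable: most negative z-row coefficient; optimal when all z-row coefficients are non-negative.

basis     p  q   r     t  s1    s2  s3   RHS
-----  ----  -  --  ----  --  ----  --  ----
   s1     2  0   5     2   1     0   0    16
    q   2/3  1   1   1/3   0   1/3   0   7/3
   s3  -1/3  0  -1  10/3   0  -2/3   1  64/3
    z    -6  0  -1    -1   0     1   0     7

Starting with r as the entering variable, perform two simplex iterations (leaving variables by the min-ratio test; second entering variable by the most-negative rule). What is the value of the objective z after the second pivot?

Ratio test on column r — row 1: 16/5 = 16/5; row 2: (7/3)/1 = 7/3; row 3: entry -1 ≤ 0. Minimum is 7/3 at row 2 (q leaves); pivot element 1.
Pivot on row 2; the z-row RHS becomes 7 − (-1)·(7/3) = 28/3.
Next entering variable (most negative z-row entry -16/3): p.
Ratio test on column p — row 1: entry -4/3 ≤ 0; row 2: (7/3)/(2/3) = 7/2; row 3: (71/3)/(1/3) = 71. Minimum is 7/2 at row 2 (r leaves); pivot element 2/3.
After the second pivot the z-row RHS is 28/3 − (-16/3)·(7/2) = 28.

28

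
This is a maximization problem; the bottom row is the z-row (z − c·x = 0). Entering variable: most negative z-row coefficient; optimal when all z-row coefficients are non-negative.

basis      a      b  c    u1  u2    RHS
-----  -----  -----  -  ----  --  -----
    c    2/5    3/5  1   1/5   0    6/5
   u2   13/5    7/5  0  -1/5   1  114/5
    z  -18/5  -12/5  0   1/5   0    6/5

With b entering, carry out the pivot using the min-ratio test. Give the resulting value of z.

6

Ratio test on column b — row 1: (6/5)/(3/5) = 2; row 2: (114/5)/(7/5) = 114/7. Minimum is 2 at row 1 (c leaves); pivot element 3/5.
Pivot on row 1; the z-row RHS becomes 6/5 − (-12/5)·2 = 6.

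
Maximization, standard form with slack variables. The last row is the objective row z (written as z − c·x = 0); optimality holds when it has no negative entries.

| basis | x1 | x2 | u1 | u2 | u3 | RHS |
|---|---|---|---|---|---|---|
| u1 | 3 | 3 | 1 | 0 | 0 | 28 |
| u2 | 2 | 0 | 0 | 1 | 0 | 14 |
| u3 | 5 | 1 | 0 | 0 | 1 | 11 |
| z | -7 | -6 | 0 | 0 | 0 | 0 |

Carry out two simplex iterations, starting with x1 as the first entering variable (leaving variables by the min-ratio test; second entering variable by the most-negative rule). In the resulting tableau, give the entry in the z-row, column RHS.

Ratio test on column x1 — row 1: 28/3 = 28/3; row 2: 14/2 = 7; row 3: 11/5 = 11/5. Minimum is 11/5 at row 3 (u3 leaves); pivot element 5.
Divide row 3 by 5; eliminate column x1 from the other rows.
Second iteration: most negative z-row entry is -23/5 in column x2, so x2 enters.
Ratio test on column x2 — row 1: (107/5)/(12/5) = 107/12; row 2: entry -2/5 ≤ 0; row 3: (11/5)/(1/5) = 11. Minimum is 107/12 at row 1 (u1 leaves); pivot element 12/5.
Divide row 1 by 12/5; eliminate column x2 from the other rows.
After both pivots, the entry at the z-row, column RHS is 677/12.

677/12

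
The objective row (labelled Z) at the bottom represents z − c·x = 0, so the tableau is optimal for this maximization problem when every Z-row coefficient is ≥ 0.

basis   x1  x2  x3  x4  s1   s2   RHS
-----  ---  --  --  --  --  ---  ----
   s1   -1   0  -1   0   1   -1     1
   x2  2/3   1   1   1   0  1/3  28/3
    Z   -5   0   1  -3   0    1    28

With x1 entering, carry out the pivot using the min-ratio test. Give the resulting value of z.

Ratio test on column x1 — row 1: entry -1 ≤ 0; row 2: (28/3)/(2/3) = 14. Minimum is 14 at row 2 (x2 leaves); pivot element 2/3.
Pivot on row 2; the Z-row RHS becomes 28 − (-5)·14 = 98.

98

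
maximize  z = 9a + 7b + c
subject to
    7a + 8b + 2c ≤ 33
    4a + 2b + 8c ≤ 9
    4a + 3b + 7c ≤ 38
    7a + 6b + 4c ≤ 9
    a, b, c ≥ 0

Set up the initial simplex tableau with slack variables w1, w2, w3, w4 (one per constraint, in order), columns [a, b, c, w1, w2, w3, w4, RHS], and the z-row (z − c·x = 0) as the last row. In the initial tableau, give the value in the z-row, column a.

-9

The z-row carries the negated objective coefficients: the a entry is -9.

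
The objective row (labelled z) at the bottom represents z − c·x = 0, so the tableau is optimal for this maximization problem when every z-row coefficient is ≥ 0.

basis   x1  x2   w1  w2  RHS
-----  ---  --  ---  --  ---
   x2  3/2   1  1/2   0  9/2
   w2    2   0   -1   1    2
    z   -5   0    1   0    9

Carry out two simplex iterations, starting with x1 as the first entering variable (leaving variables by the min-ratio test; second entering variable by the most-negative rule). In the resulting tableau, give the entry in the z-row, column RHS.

Ratio test on column x1 — row 1: (9/2)/(3/2) = 3; row 2: 2/2 = 1. Minimum is 1 at row 2 (w2 leaves); pivot element 2.
Divide row 2 by 2; eliminate column x1 from the other rows.
Second iteration: most negative z-row entry is -3/2 in column w1, so w1 enters.
Ratio test on column w1 — row 1: 3/(5/4) = 12/5; row 2: entry -1/2 ≤ 0. Minimum is 12/5 at row 1 (x2 leaves); pivot element 5/4.
Divide row 1 by 5/4; eliminate column w1 from the other rows.
After both pivots, the entry at the z-row, column RHS is 88/5.

88/5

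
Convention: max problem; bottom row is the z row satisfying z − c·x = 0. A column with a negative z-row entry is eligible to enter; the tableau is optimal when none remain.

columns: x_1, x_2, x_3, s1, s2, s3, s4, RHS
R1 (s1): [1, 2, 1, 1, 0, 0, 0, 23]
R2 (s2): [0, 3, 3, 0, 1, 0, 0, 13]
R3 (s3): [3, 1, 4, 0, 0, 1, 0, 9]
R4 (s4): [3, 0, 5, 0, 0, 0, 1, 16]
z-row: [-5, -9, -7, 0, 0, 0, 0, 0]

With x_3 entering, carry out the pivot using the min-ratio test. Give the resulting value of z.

Ratio test on column x_3 — row 1: 23/1 = 23; row 2: 13/3 = 13/3; row 3: 9/4 = 9/4; row 4: 16/5 = 16/5. Minimum is 9/4 at row 3 (s3 leaves); pivot element 4.
Pivot on row 3; the z-row RHS becomes 0 − (-7)·(9/4) = 63/4.

63/4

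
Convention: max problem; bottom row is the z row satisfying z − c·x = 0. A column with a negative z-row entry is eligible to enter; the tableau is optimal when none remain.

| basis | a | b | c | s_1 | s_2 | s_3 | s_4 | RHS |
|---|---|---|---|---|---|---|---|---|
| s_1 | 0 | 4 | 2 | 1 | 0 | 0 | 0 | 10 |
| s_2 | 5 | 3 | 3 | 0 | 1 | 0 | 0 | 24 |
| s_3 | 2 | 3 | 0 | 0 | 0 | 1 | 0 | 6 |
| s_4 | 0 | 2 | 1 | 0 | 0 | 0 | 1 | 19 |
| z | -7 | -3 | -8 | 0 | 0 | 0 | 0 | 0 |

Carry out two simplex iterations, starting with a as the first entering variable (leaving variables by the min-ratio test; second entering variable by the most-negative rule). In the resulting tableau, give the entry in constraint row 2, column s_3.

Ratio test on column a — row 1: entry 0 ≤ 0; row 2: 24/5 = 24/5; row 3: 6/2 = 3; row 4: entry 0 ≤ 0. Minimum is 3 at row 3 (s_3 leaves); pivot element 2.
Divide row 3 by 2; eliminate column a from the other rows.
Second iteration: most negative z-row entry is -8 in column c, so c enters.
Ratio test on column c — row 1: 10/2 = 5; row 2: 9/3 = 3; row 3: entry 0 ≤ 0; row 4: 19/1 = 19. Minimum is 3 at row 2 (s_2 leaves); pivot element 3.
Divide row 2 by 3; eliminate column c from the other rows.
After both pivots, the entry at constraint row 2, column s_3 is -5/6.

-5/6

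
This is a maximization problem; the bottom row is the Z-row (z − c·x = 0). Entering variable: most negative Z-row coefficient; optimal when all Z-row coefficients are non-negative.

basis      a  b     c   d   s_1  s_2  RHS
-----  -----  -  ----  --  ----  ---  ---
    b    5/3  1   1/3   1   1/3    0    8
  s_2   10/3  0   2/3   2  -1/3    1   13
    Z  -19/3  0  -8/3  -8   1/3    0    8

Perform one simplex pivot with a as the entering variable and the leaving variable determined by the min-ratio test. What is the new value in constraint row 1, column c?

Ratio test on column a — row 1: 8/(5/3) = 24/5; row 2: 13/(10/3) = 39/10. Minimum is 39/10 at row 2 (s_2 leaves); pivot element 10/3.
Divide row 2 by 10/3; eliminate column a from the other rows.
Row 1 update in column c: 1/3 − (5/3)·(1/5) = 0.

0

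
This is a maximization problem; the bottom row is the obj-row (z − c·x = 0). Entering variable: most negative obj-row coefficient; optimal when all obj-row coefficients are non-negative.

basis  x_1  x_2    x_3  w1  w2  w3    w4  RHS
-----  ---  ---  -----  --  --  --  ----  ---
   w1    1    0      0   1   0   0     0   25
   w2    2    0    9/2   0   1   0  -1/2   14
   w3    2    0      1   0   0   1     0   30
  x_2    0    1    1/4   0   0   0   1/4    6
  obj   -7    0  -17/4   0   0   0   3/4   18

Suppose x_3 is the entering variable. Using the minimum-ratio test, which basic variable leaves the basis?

w2

Column x_3 entries and ratios — w1: 0 ≤ 0, skip; w2: 14/(9/2) = 28/9; w3: 30/1 = 30; x_2: 6/(1/4) = 24.
Smallest ratio is 28/9 in the row of w2, so w2 leaves.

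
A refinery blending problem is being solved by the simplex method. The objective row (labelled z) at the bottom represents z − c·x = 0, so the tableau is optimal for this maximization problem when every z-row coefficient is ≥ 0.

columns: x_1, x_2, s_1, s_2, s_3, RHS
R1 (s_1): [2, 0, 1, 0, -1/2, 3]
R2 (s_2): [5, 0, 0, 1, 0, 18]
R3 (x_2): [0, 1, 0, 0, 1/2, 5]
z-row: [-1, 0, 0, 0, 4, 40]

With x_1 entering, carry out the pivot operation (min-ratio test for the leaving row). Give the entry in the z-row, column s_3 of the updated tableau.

Ratio test on column x_1 — row 1: 3/2 = 3/2; row 2: 18/5 = 18/5; row 3: entry 0 ≤ 0. Minimum is 3/2 at row 1 (s_1 leaves); pivot element 2.
Divide row 1 by 2; eliminate column x_1 from the other rows.
z-row update in column s_3: 4 − (-1)·(-1/4) = 15/4.

15/4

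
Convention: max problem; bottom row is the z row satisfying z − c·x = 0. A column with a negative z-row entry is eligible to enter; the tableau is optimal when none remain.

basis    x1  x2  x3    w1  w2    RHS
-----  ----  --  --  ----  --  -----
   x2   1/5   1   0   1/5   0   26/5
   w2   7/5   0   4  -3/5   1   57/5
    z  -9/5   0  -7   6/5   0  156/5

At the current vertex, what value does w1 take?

0

w1 is not in the basis, so in the current basic feasible solution w1 = 0.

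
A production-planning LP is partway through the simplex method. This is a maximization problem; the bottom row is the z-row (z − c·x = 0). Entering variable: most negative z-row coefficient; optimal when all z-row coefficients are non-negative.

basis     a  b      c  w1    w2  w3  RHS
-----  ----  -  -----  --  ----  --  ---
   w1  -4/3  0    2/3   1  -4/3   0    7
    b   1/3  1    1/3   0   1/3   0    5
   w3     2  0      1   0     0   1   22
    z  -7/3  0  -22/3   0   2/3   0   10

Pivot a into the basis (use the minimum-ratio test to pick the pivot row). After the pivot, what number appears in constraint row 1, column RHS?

65/3

Ratio test on column a — row 1: entry -4/3 ≤ 0; row 2: 5/(1/3) = 15; row 3: 22/2 = 11. Minimum is 11 at row 3 (w3 leaves); pivot element 2.
Divide row 3 by 2; eliminate column a from the other rows.
Row 1 update in column RHS: 7 − (-4/3)·11 = 65/3.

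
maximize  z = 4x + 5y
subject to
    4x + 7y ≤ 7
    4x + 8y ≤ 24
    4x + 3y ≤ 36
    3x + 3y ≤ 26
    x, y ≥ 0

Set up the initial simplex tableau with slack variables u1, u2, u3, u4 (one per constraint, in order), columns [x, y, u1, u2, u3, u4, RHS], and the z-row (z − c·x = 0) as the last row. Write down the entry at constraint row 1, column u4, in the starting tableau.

0

Slack u4 belongs to constraint 4; its column is the unit vector e_4, so the entry in row 1 is 0.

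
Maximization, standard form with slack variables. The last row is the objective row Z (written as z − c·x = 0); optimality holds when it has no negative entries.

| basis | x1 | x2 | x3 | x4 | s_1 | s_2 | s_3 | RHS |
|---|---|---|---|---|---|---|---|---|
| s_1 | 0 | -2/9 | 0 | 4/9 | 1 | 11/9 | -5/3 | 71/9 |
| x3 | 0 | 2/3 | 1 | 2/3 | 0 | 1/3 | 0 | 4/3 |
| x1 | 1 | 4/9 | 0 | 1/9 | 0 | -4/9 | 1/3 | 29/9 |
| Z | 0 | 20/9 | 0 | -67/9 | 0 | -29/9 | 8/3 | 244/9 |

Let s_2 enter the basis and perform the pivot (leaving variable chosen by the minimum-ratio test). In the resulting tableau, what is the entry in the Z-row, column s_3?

Ratio test on column s_2 — row 1: (71/9)/(11/9) = 71/11; row 2: (4/3)/(1/3) = 4; row 3: entry -4/9 ≤ 0. Minimum is 4 at row 2 (x3 leaves); pivot element 1/3.
Divide row 2 by 1/3; eliminate column s_2 from the other rows.
Z-row update in column s_3: 8/3 − (-29/9)·0 = 8/3.

8/3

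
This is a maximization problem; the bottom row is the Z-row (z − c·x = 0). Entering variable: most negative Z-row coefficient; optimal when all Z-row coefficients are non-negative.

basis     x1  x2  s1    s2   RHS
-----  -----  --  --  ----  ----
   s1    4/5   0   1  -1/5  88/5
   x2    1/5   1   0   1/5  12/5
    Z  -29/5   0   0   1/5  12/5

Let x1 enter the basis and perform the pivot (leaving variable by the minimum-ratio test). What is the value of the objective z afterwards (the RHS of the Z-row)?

Ratio test on column x1 — row 1: (88/5)/(4/5) = 22; row 2: (12/5)/(1/5) = 12. Minimum is 12 at row 2 (x2 leaves); pivot element 1/5.
Pivot on row 2; the Z-row RHS becomes 12/5 − (-29/5)·12 = 72.

72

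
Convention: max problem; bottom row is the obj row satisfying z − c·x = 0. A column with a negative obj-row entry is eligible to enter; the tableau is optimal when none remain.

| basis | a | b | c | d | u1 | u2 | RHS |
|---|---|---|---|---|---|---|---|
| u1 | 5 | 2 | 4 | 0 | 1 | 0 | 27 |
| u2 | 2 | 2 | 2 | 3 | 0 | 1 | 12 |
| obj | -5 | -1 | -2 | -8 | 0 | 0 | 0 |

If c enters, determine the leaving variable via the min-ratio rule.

u2

Column c entries and ratios — u1: 27/4 = 27/4; u2: 12/2 = 6.
Smallest ratio is 6 in the row of u2, so u2 leaves.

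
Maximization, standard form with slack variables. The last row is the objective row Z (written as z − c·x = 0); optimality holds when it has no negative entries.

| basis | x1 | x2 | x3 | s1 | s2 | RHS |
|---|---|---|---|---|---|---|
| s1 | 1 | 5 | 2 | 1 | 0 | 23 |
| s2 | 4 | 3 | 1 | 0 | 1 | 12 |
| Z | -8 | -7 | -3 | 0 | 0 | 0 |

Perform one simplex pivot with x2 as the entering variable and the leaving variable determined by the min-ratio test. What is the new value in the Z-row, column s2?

7/3

Ratio test on column x2 — row 1: 23/5 = 23/5; row 2: 12/3 = 4. Minimum is 4 at row 2 (s2 leaves); pivot element 3.
Divide row 2 by 3; eliminate column x2 from the other rows.
Z-row update in column s2: 0 − (-7)·(1/3) = 7/3.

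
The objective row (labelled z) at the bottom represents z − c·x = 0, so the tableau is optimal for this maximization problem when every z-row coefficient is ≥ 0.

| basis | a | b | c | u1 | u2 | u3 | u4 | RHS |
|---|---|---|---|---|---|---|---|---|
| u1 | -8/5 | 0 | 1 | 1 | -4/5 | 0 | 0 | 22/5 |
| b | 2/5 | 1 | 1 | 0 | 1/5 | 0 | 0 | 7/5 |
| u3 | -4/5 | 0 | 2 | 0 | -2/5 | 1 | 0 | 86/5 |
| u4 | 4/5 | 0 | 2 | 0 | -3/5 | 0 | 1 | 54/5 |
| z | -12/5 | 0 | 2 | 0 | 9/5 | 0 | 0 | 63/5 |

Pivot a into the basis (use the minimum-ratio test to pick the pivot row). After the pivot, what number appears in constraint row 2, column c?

5/2

Ratio test on column a — row 1: entry -8/5 ≤ 0; row 2: (7/5)/(2/5) = 7/2; row 3: entry -4/5 ≤ 0; row 4: (54/5)/(4/5) = 27/2. Minimum is 7/2 at row 2 (b leaves); pivot element 2/5.
Divide row 2 by 2/5; eliminate column a from the other rows.
In the new row 2, the c entry is the old entry divided by the pivot: 1/(2/5) = 5/2.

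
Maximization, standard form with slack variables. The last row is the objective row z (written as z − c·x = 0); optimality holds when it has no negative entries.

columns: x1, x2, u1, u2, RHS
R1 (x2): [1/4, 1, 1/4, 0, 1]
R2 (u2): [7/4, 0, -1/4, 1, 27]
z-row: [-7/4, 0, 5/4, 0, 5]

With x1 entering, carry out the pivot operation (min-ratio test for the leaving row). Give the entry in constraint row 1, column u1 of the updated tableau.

Ratio test on column x1 — row 1: 1/(1/4) = 4; row 2: 27/(7/4) = 108/7. Minimum is 4 at row 1 (x2 leaves); pivot element 1/4.
Divide row 1 by 1/4; eliminate column x1 from the other rows.
In the new row 1, the u1 entry is the old entry divided by the pivot: (1/4)/(1/4) = 1.

1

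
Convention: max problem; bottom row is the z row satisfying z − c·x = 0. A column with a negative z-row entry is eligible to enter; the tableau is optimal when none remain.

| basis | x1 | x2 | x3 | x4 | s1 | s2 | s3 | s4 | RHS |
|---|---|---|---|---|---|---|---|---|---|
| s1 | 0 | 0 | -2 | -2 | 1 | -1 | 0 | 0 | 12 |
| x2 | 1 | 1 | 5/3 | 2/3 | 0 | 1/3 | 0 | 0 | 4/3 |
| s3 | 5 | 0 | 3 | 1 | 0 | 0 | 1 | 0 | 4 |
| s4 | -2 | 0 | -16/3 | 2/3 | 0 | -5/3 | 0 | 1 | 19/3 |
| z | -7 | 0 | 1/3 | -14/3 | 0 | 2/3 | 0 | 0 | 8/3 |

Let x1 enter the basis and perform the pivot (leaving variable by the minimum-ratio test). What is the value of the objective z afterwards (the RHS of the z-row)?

Ratio test on column x1 — row 1: entry 0 ≤ 0; row 2: (4/3)/1 = 4/3; row 3: 4/5 = 4/5; row 4: entry -2 ≤ 0. Minimum is 4/5 at row 3 (s3 leaves); pivot element 5.
Pivot on row 3; the z-row RHS becomes 8/3 − (-7)·(4/5) = 124/15.

124/15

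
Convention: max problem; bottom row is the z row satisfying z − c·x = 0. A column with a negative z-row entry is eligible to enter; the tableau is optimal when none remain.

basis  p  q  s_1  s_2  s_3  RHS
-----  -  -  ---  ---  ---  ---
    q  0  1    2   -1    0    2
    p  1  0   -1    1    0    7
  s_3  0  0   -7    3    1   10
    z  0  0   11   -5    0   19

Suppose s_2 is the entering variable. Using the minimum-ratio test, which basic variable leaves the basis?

s_3

Column s_2 entries and ratios — q: -1 ≤ 0, skip; p: 7/1 = 7; s_3: 10/3 = 10/3.
Smallest ratio is 10/3 in the row of s_3, so s_3 leaves.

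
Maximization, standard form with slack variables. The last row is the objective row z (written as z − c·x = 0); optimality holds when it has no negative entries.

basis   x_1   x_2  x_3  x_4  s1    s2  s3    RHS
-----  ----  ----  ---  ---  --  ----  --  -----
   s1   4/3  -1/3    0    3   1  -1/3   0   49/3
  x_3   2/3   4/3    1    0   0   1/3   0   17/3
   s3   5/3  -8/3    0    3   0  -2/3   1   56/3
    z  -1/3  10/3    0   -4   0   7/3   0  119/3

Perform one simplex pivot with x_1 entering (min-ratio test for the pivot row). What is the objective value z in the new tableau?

85/2

Ratio test on column x_1 — row 1: (49/3)/(4/3) = 49/4; row 2: (17/3)/(2/3) = 17/2; row 3: (56/3)/(5/3) = 56/5. Minimum is 17/2 at row 2 (x_3 leaves); pivot element 2/3.
Pivot on row 2; the z-row RHS becomes 119/3 − (-1/3)·(17/2) = 85/2.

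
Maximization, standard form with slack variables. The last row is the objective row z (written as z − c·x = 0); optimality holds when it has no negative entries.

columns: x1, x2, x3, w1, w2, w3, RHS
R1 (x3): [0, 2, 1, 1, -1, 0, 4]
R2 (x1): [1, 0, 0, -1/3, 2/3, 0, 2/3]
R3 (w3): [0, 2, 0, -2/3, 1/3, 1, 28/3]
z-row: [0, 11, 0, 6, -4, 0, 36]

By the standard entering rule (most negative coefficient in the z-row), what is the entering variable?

Negative z-row entries: w2: -4.
The most negative is -4 in column w2, so w2 enters.

w2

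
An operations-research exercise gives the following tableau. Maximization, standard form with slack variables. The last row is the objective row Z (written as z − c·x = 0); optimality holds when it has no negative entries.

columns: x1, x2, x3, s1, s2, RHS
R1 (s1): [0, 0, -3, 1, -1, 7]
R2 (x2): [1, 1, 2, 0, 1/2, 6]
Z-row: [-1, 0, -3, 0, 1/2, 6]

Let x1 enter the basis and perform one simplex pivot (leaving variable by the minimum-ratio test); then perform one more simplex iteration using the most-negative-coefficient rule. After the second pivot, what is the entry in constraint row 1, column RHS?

Ratio test on column x1 — row 1: entry 0 ≤ 0; row 2: 6/1 = 6. Minimum is 6 at row 2 (x2 leaves); pivot element 1.
Divide row 2 by 1; eliminate column x1 from the other rows.
Second iteration: most negative Z-row entry is -1 in column x3, so x3 enters.
Ratio test on column x3 — row 1: entry -3 ≤ 0; row 2: 6/2 = 3. Minimum is 3 at row 2 (x1 leaves); pivot element 2.
Divide row 2 by 2; eliminate column x3 from the other rows.
After both pivots, the entry at constraint row 1, column RHS is 16.

16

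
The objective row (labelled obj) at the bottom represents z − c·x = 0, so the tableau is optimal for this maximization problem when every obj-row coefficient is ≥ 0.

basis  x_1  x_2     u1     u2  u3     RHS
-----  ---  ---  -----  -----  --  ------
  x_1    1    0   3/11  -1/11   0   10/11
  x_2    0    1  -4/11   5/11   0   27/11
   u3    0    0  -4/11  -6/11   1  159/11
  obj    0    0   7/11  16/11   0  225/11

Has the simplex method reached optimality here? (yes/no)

yes

Every obj-row coefficient is ≥ 0, so the tableau is optimal.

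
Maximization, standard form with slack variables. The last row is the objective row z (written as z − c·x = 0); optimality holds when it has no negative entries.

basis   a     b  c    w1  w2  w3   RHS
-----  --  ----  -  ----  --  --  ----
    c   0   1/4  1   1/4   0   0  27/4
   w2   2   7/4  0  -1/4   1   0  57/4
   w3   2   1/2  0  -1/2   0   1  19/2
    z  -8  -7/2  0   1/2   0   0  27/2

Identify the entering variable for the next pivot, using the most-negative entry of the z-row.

Negative z-row entries: a: -8, b: -7/2.
The most negative is -8 in column a, so a enters.

a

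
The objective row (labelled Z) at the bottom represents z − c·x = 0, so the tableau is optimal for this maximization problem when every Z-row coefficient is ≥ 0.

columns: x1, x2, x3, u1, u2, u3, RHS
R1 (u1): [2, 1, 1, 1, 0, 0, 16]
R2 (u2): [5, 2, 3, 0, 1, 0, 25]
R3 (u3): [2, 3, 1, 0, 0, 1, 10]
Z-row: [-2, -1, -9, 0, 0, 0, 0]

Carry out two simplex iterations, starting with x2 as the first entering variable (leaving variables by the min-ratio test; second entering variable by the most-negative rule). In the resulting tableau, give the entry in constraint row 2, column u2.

Ratio test on column x2 — row 1: 16/1 = 16; row 2: 25/2 = 25/2; row 3: 10/3 = 10/3. Minimum is 10/3 at row 3 (u3 leaves); pivot element 3.
Divide row 3 by 3; eliminate column x2 from the other rows.
Second iteration: most negative Z-row entry is -26/3 in column x3, so x3 enters.
Ratio test on column x3 — row 1: (38/3)/(2/3) = 19; row 2: (55/3)/(7/3) = 55/7; row 3: (10/3)/(1/3) = 10. Minimum is 55/7 at row 2 (u2 leaves); pivot element 7/3.
Divide row 2 by 7/3; eliminate column x3 from the other rows.
After both pivots, the entry at constraint row 2, column u2 is 3/7.

3/7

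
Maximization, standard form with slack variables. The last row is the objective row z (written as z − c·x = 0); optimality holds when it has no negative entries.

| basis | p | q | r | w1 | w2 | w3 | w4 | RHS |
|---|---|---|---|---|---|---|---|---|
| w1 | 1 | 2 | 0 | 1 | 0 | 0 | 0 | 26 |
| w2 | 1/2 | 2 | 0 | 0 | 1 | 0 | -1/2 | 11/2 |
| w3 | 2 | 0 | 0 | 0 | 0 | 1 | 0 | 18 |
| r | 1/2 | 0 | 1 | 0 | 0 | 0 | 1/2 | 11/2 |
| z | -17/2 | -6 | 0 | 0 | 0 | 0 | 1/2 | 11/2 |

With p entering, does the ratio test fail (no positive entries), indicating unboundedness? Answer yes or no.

no

Column p has positive entries in row(s) 1, 2, 3, 4, so the ratio test bounds it — not unbounded.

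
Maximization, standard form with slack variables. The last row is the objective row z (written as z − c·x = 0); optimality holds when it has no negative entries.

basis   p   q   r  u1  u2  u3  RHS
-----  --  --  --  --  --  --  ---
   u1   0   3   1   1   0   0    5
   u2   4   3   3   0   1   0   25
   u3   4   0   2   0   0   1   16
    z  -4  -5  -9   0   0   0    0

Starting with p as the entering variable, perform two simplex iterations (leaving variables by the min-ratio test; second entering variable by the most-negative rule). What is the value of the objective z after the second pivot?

51

Ratio test on column p — row 1: entry 0 ≤ 0; row 2: 25/4 = 25/4; row 3: 16/4 = 4. Minimum is 4 at row 3 (u3 leaves); pivot element 4.
Pivot on row 3; the z-row RHS becomes 0 − (-4)·4 = 16.
Next entering variable (most negative z-row entry -7): r.
Ratio test on column r — row 1: 5/1 = 5; row 2: 9/1 = 9; row 3: 4/(1/2) = 8. Minimum is 5 at row 1 (u1 leaves); pivot element 1.
After the second pivot the z-row RHS is 16 − (-7)·5 = 51.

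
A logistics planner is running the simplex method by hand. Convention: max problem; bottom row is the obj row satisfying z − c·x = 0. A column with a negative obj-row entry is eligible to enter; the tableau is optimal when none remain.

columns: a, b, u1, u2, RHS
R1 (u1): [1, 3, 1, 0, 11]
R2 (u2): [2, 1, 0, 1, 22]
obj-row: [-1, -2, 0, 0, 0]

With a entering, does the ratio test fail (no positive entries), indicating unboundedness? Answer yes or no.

Column a has positive entries in row(s) 1, 2, so the ratio test bounds it — not unbounded.

no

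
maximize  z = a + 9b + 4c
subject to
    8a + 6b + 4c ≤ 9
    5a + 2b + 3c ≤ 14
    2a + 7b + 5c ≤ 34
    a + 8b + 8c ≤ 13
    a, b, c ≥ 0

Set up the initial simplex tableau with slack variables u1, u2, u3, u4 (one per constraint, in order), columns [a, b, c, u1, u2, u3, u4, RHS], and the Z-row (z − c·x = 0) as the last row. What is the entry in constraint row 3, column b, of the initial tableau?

Constraint 3 has coefficient 7 on b.

7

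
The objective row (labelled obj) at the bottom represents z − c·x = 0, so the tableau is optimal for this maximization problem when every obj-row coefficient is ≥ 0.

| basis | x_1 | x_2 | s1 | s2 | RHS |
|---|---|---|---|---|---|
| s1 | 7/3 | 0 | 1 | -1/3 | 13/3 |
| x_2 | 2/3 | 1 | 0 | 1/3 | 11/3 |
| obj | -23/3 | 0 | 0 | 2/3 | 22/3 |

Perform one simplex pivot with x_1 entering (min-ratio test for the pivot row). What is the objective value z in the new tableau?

Ratio test on column x_1 — row 1: (13/3)/(7/3) = 13/7; row 2: (11/3)/(2/3) = 11/2. Minimum is 13/7 at row 1 (s1 leaves); pivot element 7/3.
Pivot on row 1; the obj-row RHS becomes 22/3 − (-23/3)·(13/7) = 151/7.

151/7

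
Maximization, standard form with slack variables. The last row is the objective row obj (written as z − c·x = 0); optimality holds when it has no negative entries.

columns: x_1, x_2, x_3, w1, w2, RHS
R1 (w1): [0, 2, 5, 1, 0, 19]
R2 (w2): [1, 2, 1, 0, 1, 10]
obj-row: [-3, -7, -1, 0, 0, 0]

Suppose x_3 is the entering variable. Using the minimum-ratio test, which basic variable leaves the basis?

Column x_3 entries and ratios — w1: 19/5 = 19/5; w2: 10/1 = 10.
Smallest ratio is 19/5 in the row of w1, so w1 leaves.

w1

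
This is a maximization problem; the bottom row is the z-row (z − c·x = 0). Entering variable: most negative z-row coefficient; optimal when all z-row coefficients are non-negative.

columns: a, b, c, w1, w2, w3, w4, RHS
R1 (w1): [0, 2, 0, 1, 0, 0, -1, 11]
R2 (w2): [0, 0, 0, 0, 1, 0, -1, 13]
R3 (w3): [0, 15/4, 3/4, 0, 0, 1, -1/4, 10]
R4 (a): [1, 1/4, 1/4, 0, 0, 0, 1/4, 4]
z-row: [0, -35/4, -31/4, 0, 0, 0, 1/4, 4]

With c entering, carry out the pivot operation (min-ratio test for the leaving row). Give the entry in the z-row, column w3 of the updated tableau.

31/3

Ratio test on column c — row 1: entry 0 ≤ 0; row 2: entry 0 ≤ 0; row 3: 10/(3/4) = 40/3; row 4: 4/(1/4) = 16. Minimum is 40/3 at row 3 (w3 leaves); pivot element 3/4.
Divide row 3 by 3/4; eliminate column c from the other rows.
z-row update in column w3: 0 − (-31/4)·(4/3) = 31/3.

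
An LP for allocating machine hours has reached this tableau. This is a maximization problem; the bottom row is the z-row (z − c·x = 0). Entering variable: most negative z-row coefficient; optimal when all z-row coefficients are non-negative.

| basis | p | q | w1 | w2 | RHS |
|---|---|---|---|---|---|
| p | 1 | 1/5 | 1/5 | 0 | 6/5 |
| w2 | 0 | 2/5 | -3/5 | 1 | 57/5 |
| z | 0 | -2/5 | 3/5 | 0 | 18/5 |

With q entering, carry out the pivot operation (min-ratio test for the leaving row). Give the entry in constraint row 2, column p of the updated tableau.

-2

Ratio test on column q — row 1: (6/5)/(1/5) = 6; row 2: (57/5)/(2/5) = 57/2. Minimum is 6 at row 1 (p leaves); pivot element 1/5.
Divide row 1 by 1/5; eliminate column q from the other rows.
Row 2 update in column p: 0 − (2/5)·5 = -2.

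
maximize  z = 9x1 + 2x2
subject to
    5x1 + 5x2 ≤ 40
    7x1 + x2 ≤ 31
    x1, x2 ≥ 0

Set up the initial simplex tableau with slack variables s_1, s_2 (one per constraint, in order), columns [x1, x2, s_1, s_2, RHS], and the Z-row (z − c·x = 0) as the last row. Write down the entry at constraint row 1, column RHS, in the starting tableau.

The RHS of constraint 1 is b_1 = 40.

40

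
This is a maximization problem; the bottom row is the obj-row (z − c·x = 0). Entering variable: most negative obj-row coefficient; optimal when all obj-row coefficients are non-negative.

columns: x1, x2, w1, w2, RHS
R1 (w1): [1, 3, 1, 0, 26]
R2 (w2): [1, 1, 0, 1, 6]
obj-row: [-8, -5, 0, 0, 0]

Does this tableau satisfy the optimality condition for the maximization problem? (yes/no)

The obj-row has a negative entry -8 in column x1, so it is not optimal.

no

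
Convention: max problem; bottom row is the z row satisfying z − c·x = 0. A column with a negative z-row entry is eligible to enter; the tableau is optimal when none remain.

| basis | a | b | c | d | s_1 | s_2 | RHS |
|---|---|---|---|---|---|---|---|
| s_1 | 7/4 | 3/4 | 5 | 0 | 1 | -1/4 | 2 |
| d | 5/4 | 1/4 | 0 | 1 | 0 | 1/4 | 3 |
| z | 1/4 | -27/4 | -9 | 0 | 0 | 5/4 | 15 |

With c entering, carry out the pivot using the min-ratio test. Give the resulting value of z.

93/5

Ratio test on column c — row 1: 2/5 = 2/5; row 2: entry 0 ≤ 0. Minimum is 2/5 at row 1 (s_1 leaves); pivot element 5.
Pivot on row 1; the z-row RHS becomes 15 − (-9)·(2/5) = 93/5.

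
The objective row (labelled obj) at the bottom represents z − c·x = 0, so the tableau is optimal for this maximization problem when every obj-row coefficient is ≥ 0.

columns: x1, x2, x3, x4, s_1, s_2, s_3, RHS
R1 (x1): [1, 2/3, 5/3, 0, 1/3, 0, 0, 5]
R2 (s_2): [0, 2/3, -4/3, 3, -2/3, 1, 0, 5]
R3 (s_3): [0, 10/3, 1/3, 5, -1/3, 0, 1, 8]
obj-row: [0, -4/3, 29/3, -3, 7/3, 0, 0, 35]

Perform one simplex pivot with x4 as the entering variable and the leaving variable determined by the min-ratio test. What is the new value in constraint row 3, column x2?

2/3

Ratio test on column x4 — row 1: entry 0 ≤ 0; row 2: 5/3 = 5/3; row 3: 8/5 = 8/5. Minimum is 8/5 at row 3 (s_3 leaves); pivot element 5.
Divide row 3 by 5; eliminate column x4 from the other rows.
In the new row 3, the x2 entry is the old entry divided by the pivot: (10/3)/5 = 2/3.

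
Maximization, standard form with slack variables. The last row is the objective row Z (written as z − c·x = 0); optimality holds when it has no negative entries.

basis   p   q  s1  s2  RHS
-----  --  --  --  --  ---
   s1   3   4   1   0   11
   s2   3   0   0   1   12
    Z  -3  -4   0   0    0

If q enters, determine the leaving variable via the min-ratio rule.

s1

Column q entries and ratios — s1: 11/4 = 11/4; s2: 0 ≤ 0, skip.
Smallest ratio is 11/4 in the row of s1, so s1 leaves.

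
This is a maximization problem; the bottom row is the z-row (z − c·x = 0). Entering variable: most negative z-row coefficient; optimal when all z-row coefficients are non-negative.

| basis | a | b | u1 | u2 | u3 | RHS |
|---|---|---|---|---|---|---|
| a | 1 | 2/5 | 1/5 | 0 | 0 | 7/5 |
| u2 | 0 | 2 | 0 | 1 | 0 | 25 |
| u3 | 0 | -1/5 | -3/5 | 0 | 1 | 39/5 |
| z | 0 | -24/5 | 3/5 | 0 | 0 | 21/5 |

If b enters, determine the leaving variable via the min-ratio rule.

a

Column b entries and ratios — a: (7/5)/(2/5) = 7/2; u2: 25/2 = 25/2; u3: -1/5 ≤ 0, skip.
Smallest ratio is 7/2 in the row of a, so a leaves.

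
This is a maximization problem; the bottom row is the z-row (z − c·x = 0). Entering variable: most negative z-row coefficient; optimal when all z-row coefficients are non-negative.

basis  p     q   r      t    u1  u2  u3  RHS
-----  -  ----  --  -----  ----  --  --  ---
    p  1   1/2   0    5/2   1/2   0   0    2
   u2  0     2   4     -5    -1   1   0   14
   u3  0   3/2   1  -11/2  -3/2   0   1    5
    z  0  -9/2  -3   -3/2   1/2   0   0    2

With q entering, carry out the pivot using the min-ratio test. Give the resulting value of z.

Ratio test on column q — row 1: 2/(1/2) = 4; row 2: 14/2 = 7; row 3: 5/(3/2) = 10/3. Minimum is 10/3 at row 3 (u3 leaves); pivot element 3/2.
Pivot on row 3; the z-row RHS becomes 2 − (-9/2)·(10/3) = 17.

17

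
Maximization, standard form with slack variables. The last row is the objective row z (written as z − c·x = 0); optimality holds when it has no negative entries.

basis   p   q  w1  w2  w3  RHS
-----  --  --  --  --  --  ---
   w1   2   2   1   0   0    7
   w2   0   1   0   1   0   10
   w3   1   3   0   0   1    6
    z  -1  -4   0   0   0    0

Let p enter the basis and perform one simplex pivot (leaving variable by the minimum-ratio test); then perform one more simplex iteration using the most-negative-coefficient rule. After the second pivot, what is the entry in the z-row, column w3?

Ratio test on column p — row 1: 7/2 = 7/2; row 2: entry 0 ≤ 0; row 3: 6/1 = 6. Minimum is 7/2 at row 1 (w1 leaves); pivot element 2.
Divide row 1 by 2; eliminate column p from the other rows.
Second iteration: most negative z-row entry is -3 in column q, so q enters.
Ratio test on column q — row 1: (7/2)/1 = 7/2; row 2: 10/1 = 10; row 3: (5/2)/2 = 5/4. Minimum is 5/4 at row 3 (w3 leaves); pivot element 2.
Divide row 3 by 2; eliminate column q from the other rows.
After both pivots, the entry at the z-row, column w3 is 3/2.

3/2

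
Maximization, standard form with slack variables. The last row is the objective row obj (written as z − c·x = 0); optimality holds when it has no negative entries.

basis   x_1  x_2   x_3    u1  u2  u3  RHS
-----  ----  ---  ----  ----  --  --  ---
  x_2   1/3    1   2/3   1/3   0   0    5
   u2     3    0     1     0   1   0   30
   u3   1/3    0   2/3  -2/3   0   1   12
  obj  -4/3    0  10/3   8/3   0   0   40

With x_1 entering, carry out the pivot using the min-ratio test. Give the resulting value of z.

Ratio test on column x_1 — row 1: 5/(1/3) = 15; row 2: 30/3 = 10; row 3: 12/(1/3) = 36. Minimum is 10 at row 2 (u2 leaves); pivot element 3.
Pivot on row 2; the obj-row RHS becomes 40 − (-4/3)·10 = 160/3.

160/3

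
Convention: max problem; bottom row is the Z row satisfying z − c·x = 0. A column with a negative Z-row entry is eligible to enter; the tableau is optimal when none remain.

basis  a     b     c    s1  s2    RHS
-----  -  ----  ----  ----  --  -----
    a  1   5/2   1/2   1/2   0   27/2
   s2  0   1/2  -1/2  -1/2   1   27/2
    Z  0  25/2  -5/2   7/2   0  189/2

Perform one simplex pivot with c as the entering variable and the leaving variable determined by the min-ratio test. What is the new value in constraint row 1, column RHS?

27

Ratio test on column c — row 1: (27/2)/(1/2) = 27; row 2: entry -1/2 ≤ 0. Minimum is 27 at row 1 (a leaves); pivot element 1/2.
Divide row 1 by 1/2; eliminate column c from the other rows.
In the new row 1, the RHS entry is the old entry divided by the pivot: (27/2)/(1/2) = 27.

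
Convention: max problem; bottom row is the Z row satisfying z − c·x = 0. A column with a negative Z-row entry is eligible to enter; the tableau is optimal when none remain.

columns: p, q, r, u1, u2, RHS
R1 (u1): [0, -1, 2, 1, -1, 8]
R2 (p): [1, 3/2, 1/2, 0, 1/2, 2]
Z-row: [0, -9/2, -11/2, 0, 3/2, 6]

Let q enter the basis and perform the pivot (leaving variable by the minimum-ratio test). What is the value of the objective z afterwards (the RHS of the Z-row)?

Ratio test on column q — row 1: entry -1 ≤ 0; row 2: 2/(3/2) = 4/3. Minimum is 4/3 at row 2 (p leaves); pivot element 3/2.
Pivot on row 2; the Z-row RHS becomes 6 − (-9/2)·(4/3) = 12.

12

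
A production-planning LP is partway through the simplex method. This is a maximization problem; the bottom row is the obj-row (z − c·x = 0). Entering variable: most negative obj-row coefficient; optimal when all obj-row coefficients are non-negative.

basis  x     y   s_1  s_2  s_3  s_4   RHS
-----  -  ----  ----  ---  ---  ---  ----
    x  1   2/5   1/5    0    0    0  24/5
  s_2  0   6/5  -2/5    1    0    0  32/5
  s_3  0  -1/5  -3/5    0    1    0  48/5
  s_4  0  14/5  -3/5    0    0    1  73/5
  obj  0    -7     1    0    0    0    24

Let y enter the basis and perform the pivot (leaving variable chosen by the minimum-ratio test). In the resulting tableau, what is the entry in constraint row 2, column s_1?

-1/7

Ratio test on column y — row 1: (24/5)/(2/5) = 12; row 2: (32/5)/(6/5) = 16/3; row 3: entry -1/5 ≤ 0; row 4: (73/5)/(14/5) = 73/14. Minimum is 73/14 at row 4 (s_4 leaves); pivot element 14/5.
Divide row 4 by 14/5; eliminate column y from the other rows.
Row 2 update in column s_1: -2/5 − (6/5)·(-3/14) = -1/7.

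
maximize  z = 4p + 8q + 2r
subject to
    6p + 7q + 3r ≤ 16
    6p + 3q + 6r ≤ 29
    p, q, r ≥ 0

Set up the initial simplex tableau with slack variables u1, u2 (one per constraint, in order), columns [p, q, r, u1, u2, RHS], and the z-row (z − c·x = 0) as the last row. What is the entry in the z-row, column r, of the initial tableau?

The z-row carries the negated objective coefficients: the r entry is -2.

-2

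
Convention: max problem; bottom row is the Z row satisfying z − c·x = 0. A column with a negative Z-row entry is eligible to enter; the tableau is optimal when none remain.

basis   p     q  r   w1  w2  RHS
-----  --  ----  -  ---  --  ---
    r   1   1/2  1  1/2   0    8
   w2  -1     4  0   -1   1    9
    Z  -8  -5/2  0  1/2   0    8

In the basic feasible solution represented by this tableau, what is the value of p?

p is not in the basis, so in the current basic feasible solution p = 0.

0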